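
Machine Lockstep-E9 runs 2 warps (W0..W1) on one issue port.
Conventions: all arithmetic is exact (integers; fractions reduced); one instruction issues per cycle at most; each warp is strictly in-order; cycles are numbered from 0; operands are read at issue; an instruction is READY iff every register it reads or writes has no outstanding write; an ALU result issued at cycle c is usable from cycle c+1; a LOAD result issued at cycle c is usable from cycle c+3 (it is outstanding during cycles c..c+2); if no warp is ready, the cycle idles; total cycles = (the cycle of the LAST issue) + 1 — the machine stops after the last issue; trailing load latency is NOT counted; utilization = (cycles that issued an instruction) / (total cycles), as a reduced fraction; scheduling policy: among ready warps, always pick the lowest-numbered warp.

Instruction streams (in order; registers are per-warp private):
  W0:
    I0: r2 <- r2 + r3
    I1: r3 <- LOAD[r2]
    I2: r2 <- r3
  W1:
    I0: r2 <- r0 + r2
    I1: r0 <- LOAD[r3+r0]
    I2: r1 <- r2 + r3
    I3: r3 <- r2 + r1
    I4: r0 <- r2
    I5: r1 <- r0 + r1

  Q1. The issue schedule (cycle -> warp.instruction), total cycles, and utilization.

cycle 0: W0.I0
cycle 1: W0.I1
cycle 2: W1.I0
cycle 3: W1.I1
cycle 4: W0.I2
cycle 5: W1.I2
cycle 6: W1.I3
cycle 7: W1.I4
cycle 8: W1.I5

Answer: 9 cycles, utilization 1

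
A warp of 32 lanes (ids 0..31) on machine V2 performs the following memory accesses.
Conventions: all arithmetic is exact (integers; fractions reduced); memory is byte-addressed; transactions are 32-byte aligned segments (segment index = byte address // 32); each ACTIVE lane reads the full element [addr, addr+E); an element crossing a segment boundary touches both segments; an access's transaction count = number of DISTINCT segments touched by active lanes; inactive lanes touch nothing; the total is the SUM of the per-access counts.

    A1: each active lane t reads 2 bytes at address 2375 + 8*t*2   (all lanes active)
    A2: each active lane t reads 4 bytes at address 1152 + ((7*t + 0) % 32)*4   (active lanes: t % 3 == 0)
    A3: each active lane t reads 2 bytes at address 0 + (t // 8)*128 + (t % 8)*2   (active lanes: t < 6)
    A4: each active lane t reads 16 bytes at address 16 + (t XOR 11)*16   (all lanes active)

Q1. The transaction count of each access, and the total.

A1: 16 transactions
A2: 4 transactions
A3: 1 transaction
A4: 17 transactions

Answer: 16,4,1,17; total 38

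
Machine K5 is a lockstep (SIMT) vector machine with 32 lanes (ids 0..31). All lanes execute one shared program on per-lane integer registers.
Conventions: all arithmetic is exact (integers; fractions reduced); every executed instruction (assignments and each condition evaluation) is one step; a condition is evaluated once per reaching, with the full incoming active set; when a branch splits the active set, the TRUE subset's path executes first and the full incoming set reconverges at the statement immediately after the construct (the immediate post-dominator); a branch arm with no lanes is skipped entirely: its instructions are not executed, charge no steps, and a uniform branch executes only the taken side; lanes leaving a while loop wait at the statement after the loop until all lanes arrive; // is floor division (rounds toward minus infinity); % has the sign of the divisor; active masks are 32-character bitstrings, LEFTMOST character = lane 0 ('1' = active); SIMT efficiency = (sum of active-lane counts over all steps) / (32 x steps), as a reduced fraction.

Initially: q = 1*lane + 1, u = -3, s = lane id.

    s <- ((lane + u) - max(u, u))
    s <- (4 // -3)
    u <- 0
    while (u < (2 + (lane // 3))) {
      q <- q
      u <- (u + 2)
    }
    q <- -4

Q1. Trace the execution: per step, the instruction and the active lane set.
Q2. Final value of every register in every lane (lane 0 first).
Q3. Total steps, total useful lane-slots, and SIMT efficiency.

step 0: s <- ((lane + u) - max(u, u)) 11111111111111111111111111111111
step 1: s <- (4 // -3)               11111111111111111111111111111111
step 2: u <- 0                       11111111111111111111111111111111
step 3: eval (u < (2 + (lane // 3))) 11111111111111111111111111111111
step 4: q <- q                       11111111111111111111111111111111
step 5: u <- (u + 2)                 11111111111111111111111111111111
step 6: eval (u < (2 + (lane // 3))) 11111111111111111111111111111111
step 7: q <- q                       00011111111111111111111111111111
step 8: u <- (u + 2)                 00011111111111111111111111111111
step 9: eval (u < (2 + (lane // 3))) 00011111111111111111111111111111
step 10: q <- q                       00000000011111111111111111111111
step 11: u <- (u + 2)                 00000000011111111111111111111111
step 12: eval (u < (2 + (lane // 3))) 00000000011111111111111111111111
step 13: q <- q                       00000000000000011111111111111111
step 14: u <- (u + 2)                 00000000000000011111111111111111
step 15: eval (u < (2 + (lane // 3))) 00000000000000011111111111111111
step 16: q <- q                       00000000000000000000011111111111
step 17: u <- (u + 2)                 00000000000000000000011111111111
step 18: eval (u < (2 + (lane // 3))) 00000000000000000000011111111111
step 19: q <- q                       00000000000000000000000000011111
step 20: u <- (u + 2)                 00000000000000000000000000011111
step 21: eval (u < (2 + (lane // 3))) 00000000000000000000000000011111
step 22: q <- -4                      11111111111111111111111111111111

Answer: 23 steps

q: -4,-4,-4,-4,-4,-4,-4,-4,-4,-4,-4,-4,-4,-4,-4,-4,-4,-4,-4,-4,-4,-4,-4,-4,-4,-4,-4,-4,-4,-4,-4,-4
u: 2,2,2,4,4,4,4,4,4,6,6,6,6,6,6,8,8,8,8,8,8,10,10,10,10,10,10,12,12,12,12,12
s: -2,-2,-2,-2,-2,-2,-2,-2,-2,-2,-2,-2,-2,-2,-2,-2,-2,-2,-2,-2,-2,-2,-2,-2,-2,-2,-2,-2,-2,-2,-2,-2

steps = 23; useful = 511; efficiency = 511/736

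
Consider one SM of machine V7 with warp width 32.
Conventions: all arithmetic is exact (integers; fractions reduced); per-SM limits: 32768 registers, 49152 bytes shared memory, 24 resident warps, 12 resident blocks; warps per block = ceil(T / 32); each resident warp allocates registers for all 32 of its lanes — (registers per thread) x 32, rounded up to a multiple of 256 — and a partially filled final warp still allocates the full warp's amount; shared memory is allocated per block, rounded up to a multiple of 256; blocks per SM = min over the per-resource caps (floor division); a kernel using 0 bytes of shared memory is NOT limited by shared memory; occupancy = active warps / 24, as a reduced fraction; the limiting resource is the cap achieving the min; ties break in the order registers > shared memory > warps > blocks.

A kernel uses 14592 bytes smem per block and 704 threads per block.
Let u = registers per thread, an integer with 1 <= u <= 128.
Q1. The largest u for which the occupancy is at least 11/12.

Answer: u = 40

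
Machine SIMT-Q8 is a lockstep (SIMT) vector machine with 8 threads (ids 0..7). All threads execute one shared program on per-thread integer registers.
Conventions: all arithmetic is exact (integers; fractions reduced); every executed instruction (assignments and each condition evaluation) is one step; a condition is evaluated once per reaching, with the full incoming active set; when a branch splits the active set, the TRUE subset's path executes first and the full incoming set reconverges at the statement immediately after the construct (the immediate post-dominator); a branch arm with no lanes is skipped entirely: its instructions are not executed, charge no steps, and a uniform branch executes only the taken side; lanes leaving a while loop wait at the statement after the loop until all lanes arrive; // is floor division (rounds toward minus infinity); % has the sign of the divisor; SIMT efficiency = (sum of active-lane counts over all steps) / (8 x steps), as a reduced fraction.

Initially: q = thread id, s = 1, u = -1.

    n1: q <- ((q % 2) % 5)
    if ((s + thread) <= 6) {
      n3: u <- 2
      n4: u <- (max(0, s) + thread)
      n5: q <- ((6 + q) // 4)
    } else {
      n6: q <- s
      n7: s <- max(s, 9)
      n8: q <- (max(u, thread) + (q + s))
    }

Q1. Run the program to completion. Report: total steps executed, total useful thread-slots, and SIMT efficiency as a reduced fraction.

Answer: 8 steps, 40 useful, 5/8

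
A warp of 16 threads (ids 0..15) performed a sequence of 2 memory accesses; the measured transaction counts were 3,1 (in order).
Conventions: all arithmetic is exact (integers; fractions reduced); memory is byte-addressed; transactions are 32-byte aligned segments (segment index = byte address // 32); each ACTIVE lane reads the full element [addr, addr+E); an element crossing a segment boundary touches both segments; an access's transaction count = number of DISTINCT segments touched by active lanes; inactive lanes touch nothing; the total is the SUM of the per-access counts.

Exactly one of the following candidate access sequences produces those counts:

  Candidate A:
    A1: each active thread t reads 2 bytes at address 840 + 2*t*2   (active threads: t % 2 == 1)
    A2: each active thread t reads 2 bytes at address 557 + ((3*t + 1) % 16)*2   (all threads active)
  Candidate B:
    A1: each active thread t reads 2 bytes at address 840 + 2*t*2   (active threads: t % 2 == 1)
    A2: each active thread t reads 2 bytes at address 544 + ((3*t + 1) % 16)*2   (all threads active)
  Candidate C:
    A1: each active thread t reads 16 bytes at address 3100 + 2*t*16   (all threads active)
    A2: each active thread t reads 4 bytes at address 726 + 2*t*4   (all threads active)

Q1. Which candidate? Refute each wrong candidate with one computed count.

A: A2 gives 2 transactions, not 1
C: A1 gives 17 transactions, not 3
B: all counts match (3,1)

Answer: B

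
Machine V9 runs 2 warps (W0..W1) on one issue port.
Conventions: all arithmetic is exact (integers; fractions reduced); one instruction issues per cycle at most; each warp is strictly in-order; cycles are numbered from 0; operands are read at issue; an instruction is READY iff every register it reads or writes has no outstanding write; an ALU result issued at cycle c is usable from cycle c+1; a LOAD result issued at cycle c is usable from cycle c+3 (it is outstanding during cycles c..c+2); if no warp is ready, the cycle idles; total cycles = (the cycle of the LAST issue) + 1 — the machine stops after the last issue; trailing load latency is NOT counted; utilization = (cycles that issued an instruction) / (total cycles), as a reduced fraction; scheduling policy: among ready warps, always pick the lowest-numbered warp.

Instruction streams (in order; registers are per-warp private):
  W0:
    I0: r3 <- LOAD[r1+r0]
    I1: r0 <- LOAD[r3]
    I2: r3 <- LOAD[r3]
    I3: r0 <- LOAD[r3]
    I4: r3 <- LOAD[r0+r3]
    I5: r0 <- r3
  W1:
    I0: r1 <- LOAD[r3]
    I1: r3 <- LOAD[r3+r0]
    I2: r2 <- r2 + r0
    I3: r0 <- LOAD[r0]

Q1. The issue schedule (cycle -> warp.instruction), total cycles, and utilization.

cycle 0: W0.I0
cycle 1: W1.I0
cycle 2: W1.I1
cycle 3: W0.I1
cycle 4: W0.I2
cycle 5: W1.I2
cycle 6: W1.I3
cycle 7: W0.I3
cycle 8: idle
cycle 9: idle
cycle 10: W0.I4
cycle 11: idle
cycle 12: idle
cycle 13: W0.I5

Answer: 14 cycles, utilization 5/7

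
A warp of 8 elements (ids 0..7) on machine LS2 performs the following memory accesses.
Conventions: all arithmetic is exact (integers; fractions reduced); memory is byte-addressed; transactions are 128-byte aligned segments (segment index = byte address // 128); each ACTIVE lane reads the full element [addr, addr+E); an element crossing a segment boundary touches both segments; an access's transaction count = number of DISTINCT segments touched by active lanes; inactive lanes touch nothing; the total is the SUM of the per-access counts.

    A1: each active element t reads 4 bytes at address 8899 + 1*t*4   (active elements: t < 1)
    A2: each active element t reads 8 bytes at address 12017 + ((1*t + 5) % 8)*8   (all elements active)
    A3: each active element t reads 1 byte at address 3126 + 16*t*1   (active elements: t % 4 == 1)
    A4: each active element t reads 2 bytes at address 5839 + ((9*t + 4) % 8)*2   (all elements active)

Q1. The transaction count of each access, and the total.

A1: 1 transaction
A2: 2 transactions
A3: 2 transactions
A4: 1 transaction

Answer: 1,2,2,1; total 6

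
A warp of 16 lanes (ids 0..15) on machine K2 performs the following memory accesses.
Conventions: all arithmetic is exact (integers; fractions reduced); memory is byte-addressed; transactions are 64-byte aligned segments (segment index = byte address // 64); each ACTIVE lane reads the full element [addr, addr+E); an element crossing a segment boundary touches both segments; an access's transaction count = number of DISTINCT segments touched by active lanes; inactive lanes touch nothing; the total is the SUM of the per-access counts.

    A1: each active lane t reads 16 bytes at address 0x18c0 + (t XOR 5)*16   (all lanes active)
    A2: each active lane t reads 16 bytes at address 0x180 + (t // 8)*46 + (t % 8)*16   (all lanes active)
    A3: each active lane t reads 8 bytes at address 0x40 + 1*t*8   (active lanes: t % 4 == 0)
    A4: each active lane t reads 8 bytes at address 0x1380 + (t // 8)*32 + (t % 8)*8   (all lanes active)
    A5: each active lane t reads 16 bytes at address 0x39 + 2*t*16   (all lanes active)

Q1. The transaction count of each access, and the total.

A1: 4 transactions
A2: 3 transactions
A3: 2 transactions
A4: 2 transactions
A5: 9 transactions

Answer: 4,3,2,2,9; total 20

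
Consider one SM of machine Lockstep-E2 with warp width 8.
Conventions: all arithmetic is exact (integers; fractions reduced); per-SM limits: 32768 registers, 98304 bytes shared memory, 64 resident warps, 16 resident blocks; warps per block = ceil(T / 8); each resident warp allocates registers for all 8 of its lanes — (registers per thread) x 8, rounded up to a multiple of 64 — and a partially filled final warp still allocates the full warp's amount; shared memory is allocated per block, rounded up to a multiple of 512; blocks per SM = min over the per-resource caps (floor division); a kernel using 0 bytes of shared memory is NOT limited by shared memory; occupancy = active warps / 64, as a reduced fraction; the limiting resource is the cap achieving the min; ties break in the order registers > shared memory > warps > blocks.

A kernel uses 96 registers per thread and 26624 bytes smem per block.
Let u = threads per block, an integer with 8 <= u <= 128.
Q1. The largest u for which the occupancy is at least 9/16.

Answer: u = 112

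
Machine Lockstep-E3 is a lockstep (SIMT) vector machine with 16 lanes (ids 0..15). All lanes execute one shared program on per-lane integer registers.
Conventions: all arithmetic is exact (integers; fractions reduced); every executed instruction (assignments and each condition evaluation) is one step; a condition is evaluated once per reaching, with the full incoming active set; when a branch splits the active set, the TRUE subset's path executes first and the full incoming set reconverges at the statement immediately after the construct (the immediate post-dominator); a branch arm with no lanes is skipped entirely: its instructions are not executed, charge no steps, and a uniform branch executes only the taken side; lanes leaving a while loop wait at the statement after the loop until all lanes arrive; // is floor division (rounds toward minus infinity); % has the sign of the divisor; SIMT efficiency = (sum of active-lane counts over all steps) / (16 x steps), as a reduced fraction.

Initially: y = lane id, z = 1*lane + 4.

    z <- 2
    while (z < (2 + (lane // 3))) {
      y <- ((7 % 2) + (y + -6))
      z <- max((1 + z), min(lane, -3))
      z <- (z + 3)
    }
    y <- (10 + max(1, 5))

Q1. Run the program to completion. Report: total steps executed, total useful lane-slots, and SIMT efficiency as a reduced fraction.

Answer: 11 steps, 104 useful, 13/22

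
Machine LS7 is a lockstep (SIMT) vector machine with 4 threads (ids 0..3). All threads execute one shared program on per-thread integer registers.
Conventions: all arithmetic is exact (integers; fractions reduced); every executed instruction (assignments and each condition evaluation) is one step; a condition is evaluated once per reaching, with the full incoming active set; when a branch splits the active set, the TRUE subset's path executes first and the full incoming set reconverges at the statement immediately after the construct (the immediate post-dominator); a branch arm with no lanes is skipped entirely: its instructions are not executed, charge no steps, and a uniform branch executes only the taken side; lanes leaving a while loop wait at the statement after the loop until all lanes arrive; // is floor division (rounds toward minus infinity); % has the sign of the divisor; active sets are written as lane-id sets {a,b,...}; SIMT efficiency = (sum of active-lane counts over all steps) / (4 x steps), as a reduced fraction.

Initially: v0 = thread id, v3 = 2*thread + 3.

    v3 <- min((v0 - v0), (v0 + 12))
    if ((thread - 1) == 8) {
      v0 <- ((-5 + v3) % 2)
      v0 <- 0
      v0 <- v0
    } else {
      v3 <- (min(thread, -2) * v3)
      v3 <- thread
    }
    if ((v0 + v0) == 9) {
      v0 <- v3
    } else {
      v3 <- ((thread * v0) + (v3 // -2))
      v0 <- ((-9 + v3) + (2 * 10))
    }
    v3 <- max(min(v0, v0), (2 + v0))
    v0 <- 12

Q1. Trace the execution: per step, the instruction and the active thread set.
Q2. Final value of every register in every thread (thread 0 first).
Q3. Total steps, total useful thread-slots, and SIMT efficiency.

step 0: v3 <- min((v0 - v0), (v0 + 12)) {0,1,2,3}
step 1: eval ((thread - 1) == 8)     {0,1,2,3}
step 2: v3 <- (min(thread, -2) * v3) {0,1,2,3}
step 3: v3 <- thread                 {0,1,2,3}
step 4: eval ((v0 + v0) == 9)        {0,1,2,3}
step 5: v3 <- ((thread * v0) + (v3 // -2)) {0,1,2,3}
step 6: v0 <- ((-9 + v3) + (2 * 10)) {0,1,2,3}
step 7: v3 <- max(min(v0, v0), (2 + v0)) {0,1,2,3}
step 8: v0 <- 12                     {0,1,2,3}

Answer: 9 steps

v0: 12,12,12,12
v3: 13,13,16,20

steps = 9; useful = 36; efficiency = 36/36 = 1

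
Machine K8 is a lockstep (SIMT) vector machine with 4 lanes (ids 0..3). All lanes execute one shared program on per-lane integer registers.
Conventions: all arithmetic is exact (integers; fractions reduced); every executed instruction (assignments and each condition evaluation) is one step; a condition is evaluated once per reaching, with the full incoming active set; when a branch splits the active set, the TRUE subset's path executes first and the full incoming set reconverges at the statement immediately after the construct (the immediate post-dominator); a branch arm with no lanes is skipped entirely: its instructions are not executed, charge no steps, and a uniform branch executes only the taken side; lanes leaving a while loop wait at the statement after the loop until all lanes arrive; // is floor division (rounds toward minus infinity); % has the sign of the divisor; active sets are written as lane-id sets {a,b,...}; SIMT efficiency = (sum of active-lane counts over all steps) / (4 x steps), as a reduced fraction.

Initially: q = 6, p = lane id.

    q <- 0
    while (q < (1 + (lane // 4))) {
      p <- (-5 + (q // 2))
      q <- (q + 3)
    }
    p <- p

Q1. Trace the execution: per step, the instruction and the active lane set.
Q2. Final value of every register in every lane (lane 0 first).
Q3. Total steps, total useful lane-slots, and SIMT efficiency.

step 0: q <- 0                       {0,1,2,3}
step 1: eval (q < (1 + (lane // 4))) {0,1,2,3}
step 2: p <- (-5 + (q // 2))         {0,1,2,3}
step 3: q <- (q + 3)                 {0,1,2,3}
step 4: eval (q < (1 + (lane // 4))) {0,1,2,3}
step 5: p <- p                       {0,1,2,3}

Answer: 6 steps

q: 3,3,3,3
p: -5,-5,-5,-5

steps = 6; useful = 24; efficiency = 24/24 = 1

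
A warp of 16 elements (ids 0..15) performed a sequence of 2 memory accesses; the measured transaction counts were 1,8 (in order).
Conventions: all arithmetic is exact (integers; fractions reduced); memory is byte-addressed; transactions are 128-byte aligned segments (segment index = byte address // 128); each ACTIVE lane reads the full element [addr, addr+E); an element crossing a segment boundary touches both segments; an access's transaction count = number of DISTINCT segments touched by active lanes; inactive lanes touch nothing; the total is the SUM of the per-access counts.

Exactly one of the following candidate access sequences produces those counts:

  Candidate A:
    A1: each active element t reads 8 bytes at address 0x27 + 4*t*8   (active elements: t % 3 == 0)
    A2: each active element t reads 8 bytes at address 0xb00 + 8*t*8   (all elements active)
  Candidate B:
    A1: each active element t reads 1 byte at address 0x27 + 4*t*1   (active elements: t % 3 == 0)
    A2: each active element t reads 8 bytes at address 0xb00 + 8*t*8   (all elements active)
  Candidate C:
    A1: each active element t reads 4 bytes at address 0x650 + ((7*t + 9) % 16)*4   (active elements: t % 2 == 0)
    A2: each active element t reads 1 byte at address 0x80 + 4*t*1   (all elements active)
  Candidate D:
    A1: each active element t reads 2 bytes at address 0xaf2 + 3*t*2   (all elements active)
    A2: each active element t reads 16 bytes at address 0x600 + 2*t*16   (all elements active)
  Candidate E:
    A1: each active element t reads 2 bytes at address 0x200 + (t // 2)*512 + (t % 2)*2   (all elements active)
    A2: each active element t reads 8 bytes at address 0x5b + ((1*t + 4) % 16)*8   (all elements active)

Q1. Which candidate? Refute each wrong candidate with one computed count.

A: A1 gives 5 transactions, not 1
C: A1 gives 2 transactions, not 1
D: A1 gives 2 transactions, not 1
E: A1 gives 8 transactions, not 1
B: all counts match (1,8)

Answer: B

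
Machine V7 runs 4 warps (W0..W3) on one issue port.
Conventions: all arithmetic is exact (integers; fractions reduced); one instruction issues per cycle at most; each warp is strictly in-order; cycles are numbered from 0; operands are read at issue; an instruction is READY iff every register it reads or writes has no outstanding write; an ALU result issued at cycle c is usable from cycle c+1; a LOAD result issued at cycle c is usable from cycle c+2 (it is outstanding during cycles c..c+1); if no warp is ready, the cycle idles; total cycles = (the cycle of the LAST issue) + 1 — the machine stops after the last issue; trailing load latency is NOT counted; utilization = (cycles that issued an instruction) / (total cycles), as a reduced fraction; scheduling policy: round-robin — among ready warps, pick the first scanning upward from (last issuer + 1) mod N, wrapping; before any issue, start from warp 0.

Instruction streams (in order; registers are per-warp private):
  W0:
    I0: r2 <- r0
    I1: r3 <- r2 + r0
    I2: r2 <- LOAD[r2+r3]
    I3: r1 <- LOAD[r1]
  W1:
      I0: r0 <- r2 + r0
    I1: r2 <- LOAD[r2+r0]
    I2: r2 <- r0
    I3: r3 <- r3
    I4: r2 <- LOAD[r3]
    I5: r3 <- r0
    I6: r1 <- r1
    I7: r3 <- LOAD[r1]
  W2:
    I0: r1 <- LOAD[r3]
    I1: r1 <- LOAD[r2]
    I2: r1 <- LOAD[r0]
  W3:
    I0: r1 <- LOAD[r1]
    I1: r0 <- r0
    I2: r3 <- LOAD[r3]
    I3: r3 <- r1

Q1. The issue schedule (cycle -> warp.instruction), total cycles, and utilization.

cycle 0: W0.I0
cycle 1: W1.I0
cycle 2: W2.I0
cycle 3: W3.I0
cycle 4: W0.I1
cycle 5: W1.I1
cycle 6: W2.I1
cycle 7: W3.I1
cycle 8: W0.I2
cycle 9: W1.I2
cycle 10: W2.I2
cycle 11: W3.I2
cycle 12: W0.I3
cycle 13: W1.I3
cycle 14: W3.I3
cycle 15: W1.I4
cycle 16: W1.I5
cycle 17: W1.I6
cycle 18: W1.I7

Answer: 19 cycles, utilization 1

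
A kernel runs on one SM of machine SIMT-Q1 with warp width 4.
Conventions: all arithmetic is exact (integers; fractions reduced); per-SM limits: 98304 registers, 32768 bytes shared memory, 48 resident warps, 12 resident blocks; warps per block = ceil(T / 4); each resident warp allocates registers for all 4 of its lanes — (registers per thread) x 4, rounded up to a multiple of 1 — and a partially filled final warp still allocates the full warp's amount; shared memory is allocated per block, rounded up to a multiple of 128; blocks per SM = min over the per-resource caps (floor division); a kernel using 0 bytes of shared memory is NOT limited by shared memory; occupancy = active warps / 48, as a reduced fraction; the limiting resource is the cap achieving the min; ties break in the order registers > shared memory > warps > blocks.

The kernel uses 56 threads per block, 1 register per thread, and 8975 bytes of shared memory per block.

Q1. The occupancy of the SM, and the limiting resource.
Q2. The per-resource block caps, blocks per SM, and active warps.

Answer: occupancy 7/8, limited by shared memory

registers: 1755 blocks
shared memory: 3 blocks
warps: 3 blocks
blocks: 12 blocks

Answer: 3 blocks, 42 active warps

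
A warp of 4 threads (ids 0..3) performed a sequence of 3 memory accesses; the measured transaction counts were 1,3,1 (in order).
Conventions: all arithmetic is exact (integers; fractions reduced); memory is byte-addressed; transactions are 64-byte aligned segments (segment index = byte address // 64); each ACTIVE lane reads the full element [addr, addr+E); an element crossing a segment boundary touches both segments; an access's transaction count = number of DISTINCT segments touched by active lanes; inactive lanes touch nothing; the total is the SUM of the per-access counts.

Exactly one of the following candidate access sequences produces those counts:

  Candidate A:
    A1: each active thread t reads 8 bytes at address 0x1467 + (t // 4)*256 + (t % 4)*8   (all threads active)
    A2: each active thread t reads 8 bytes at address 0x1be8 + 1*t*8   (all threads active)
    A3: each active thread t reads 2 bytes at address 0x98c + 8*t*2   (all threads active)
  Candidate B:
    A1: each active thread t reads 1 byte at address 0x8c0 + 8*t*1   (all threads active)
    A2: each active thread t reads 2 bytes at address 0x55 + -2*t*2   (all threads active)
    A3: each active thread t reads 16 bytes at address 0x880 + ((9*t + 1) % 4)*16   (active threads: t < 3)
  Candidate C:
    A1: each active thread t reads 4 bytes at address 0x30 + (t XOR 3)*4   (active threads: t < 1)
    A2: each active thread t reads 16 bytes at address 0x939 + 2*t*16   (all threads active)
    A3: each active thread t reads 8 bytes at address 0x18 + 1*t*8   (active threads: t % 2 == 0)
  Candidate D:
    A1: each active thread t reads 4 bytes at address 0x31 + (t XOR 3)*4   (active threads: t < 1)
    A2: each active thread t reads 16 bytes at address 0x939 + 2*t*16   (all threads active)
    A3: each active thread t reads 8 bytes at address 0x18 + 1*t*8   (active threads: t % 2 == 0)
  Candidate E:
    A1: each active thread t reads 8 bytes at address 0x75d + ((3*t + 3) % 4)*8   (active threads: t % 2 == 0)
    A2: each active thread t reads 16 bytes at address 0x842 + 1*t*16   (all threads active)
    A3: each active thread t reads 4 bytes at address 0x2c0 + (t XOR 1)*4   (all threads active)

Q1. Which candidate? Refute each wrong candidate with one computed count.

A: A1 gives 2 transactions, not 1
B: A2 gives 1 transaction, not 3
D: A1 gives 2 transactions, not 1
E: A2 gives 2 transactions, not 3
C: all counts match (1,3,1)

Answer: C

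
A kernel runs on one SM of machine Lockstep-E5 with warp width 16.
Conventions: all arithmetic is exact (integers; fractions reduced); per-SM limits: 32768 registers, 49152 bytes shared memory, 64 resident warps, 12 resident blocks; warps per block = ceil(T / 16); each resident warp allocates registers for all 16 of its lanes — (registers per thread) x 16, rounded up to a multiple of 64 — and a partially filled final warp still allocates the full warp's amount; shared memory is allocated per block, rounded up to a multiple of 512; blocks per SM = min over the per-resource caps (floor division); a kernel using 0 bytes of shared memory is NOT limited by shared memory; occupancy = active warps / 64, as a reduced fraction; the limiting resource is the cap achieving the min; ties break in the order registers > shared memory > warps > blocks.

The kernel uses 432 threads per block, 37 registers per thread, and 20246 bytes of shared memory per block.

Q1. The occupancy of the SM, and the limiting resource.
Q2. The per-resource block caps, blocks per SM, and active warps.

Answer: occupancy 27/64, limited by registers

registers: 1 block
shared memory: 2 blocks
warps: 2 blocks
blocks: 12 blocks

Answer: 1 block, 27 active warps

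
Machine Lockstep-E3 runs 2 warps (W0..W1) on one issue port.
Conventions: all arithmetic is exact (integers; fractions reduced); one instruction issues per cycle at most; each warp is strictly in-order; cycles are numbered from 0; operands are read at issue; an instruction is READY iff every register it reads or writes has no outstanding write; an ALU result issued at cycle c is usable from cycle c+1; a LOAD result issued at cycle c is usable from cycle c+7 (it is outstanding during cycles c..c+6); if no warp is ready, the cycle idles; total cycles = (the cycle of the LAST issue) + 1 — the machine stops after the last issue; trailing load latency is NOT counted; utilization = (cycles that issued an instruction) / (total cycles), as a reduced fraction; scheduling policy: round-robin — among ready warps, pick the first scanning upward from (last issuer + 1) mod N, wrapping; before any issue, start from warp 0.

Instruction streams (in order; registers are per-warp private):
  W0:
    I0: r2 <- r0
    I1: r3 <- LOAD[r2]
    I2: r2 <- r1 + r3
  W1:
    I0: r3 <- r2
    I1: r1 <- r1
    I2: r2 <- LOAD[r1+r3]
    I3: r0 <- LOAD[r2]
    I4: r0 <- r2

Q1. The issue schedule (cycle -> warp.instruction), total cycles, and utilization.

cycle 0: W0.I0
cycle 1: W1.I0
cycle 2: W0.I1
cycle 3: W1.I1
cycle 4: W1.I2
cycle 5: idle
cycle 6: idle
cycle 7: idle
cycle 8: idle
cycle 9: W0.I2
cycle 10: idle
cycle 11: W1.I3
cycle 12: idle
cycle 13: idle
cycle 14: idle
cycle 15: idle
cycle 16: idle
cycle 17: idle
cycle 18: W1.I4

Answer: 19 cycles, utilization 8/19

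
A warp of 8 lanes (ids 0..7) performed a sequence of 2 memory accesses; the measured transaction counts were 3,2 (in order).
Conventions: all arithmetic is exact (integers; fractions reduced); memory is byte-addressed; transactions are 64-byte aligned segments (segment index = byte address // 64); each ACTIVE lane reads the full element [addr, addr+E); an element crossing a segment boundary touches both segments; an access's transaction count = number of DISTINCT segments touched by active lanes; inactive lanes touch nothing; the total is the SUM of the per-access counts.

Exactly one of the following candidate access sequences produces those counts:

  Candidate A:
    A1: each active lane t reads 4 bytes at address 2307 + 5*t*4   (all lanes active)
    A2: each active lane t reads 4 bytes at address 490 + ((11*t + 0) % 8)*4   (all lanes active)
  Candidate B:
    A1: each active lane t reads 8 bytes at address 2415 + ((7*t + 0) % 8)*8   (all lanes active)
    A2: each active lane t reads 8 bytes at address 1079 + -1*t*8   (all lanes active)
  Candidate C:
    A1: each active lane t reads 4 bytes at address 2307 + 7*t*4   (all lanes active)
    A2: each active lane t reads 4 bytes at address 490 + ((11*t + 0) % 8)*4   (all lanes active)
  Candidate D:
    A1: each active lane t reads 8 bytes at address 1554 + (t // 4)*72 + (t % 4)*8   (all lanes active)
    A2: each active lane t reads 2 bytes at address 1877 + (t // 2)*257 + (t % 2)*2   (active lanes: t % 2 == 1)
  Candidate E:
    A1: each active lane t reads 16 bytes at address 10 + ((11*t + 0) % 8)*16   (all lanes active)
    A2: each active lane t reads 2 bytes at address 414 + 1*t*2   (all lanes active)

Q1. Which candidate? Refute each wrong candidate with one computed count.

B: A1 gives 2 transactions, not 3
C: A1 gives 4 transactions, not 3
D: A1 gives 2 transactions, not 3
E: A2 gives 1 transaction, not 2
A: all counts match (3,2)

Answer: A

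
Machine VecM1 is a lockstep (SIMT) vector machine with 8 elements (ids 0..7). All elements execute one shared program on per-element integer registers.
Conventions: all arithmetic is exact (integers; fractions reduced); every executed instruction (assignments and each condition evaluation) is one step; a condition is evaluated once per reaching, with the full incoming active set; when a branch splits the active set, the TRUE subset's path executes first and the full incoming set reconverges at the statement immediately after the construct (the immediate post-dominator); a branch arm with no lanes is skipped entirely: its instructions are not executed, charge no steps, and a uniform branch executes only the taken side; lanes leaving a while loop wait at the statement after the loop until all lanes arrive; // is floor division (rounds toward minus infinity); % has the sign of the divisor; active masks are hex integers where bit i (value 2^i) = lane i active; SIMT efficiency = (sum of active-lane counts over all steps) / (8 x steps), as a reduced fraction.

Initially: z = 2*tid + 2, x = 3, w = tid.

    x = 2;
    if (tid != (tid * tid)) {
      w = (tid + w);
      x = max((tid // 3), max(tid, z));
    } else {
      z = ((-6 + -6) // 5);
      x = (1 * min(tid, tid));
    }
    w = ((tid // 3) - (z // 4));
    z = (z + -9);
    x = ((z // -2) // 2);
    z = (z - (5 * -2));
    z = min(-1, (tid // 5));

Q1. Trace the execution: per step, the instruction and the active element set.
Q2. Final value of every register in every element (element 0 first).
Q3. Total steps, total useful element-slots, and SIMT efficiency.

step 0: x <- 2                       0xff
step 1: eval (tid != (tid * tid))    0xff
step 2: w <- (tid + w)               0xfc
step 3: x <- max((tid // 3), max(tid, z)) 0xfc
step 4: z <- ((-6 + -6) // 5)        0x03
step 5: x <- (1 * min(tid, tid))     0x03
step 6: w <- ((tid // 3) - (z // 4)) 0xff
step 7: z <- (z + -9)                0xff
step 8: x <- ((z // -2) // 2)        0xff
step 9: z <- (z - (5 * -2))          0xff
step 10: z <- min(-1, (tid // 5))     0xff

Answer: 11 steps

z: -1,-1,-1,-1,-1,-1,-1,-1
x: 3,3,0,0,-1,-1,-2,-2
w: 1,1,-1,-1,-1,-2,-1,-2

steps = 11; useful = 72; efficiency = 72/88 = 9/11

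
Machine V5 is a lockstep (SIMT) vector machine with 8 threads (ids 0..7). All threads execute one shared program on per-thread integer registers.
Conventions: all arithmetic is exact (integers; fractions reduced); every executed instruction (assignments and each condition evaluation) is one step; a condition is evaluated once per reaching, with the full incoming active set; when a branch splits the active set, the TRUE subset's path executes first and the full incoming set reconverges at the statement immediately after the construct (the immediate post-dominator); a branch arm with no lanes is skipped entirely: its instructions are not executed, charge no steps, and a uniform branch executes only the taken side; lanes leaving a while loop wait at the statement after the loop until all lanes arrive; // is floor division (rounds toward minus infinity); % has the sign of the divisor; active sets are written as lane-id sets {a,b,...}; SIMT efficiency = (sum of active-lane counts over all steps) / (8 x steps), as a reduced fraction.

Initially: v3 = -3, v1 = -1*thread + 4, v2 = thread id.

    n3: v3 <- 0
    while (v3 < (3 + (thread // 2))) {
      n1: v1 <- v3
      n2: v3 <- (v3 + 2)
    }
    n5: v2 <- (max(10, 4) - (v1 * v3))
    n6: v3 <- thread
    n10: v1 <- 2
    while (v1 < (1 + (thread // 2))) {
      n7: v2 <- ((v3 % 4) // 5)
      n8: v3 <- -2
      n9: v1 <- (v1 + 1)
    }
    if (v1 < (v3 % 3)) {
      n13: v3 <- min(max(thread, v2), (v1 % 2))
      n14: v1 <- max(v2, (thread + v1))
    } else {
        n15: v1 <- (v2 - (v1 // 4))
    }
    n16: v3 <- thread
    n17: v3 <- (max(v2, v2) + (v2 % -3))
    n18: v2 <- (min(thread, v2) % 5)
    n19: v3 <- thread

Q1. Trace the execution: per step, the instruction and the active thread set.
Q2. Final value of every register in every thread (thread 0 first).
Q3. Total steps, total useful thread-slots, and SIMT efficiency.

step 0: v3 <- 0                      {0,1,2,3,4,5,6,7}
step 1: eval (v3 < (3 + (thread // 2))) {0,1,2,3,4,5,6,7}
step 2: v1 <- v3                     {0,1,2,3,4,5,6,7}
step 3: v3 <- (v3 + 2)               {0,1,2,3,4,5,6,7}
step 4: eval (v3 < (3 + (thread // 2))) {0,1,2,3,4,5,6,7}
step 5: v1 <- v3                     {0,1,2,3,4,5,6,7}
step 6: v3 <- (v3 + 2)               {0,1,2,3,4,5,6,7}
step 7: eval (v3 < (3 + (thread // 2))) {0,1,2,3,4,5,6,7}
step 8: v1 <- v3                     {4,5,6,7}
step 9: v3 <- (v3 + 2)               {4,5,6,7}
step 10: eval (v3 < (3 + (thread // 2))) {4,5,6,7}
step 11: v2 <- (max(10, 4) - (v1 * v3)) {0,1,2,3,4,5,6,7}
step 12: v3 <- thread                 {0,1,2,3,4,5,6,7}
step 13: v1 <- 2                      {0,1,2,3,4,5,6,7}
step 14: eval (v1 < (1 + (thread // 2))) {0,1,2,3,4,5,6,7}
step 15: v2 <- ((v3 % 4) // 5)        {4,5,6,7}
step 16: v3 <- -2                     {4,5,6,7}
step 17: v1 <- (v1 + 1)               {4,5,6,7}
step 18: eval (v1 < (1 + (thread // 2))) {4,5,6,7}
step 19: v2 <- ((v3 % 4) // 5)        {6,7}
step 20: v3 <- -2                     {6,7}
step 21: v1 <- (v1 + 1)               {6,7}
step 22: eval (v1 < (1 + (thread // 2))) {6,7}
step 23: eval (v1 < (v3 % 3))         {0,1,2,3,4,5,6,7}
step 24: v1 <- (v2 - (v1 // 4))       {0,1,2,3,4,5,6,7}
step 25: v3 <- thread                 {0,1,2,3,4,5,6,7}
step 26: v3 <- (max(v2, v2) + (v2 % -3)) {0,1,2,3,4,5,6,7}
step 27: v2 <- (min(thread, v2) % 5)  {0,1,2,3,4,5,6,7}
step 28: v3 <- thread                 {0,1,2,3,4,5,6,7}

Answer: 29 steps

v3: 0,1,2,3,4,5,6,7
v1: 2,2,2,2,0,0,-1,-1
v2: 0,1,2,2,0,0,0,0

steps = 29; useful = 180; efficiency = 180/232 = 45/58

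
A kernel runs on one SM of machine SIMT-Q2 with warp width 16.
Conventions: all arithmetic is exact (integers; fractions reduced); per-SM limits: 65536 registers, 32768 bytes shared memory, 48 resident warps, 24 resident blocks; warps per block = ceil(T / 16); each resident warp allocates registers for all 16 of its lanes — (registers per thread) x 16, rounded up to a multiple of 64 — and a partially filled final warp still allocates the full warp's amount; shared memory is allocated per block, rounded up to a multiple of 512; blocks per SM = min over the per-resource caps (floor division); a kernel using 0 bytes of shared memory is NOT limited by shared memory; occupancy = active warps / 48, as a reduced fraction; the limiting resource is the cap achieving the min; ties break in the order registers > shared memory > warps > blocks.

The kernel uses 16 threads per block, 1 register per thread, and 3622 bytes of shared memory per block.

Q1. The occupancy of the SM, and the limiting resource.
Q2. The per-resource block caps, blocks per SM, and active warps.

Answer: occupancy 1/6, limited by shared memory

registers: 1024 blocks
shared memory: 8 blocks
warps: 48 blocks
blocks: 24 blocks

Answer: 8 blocks, 8 active warps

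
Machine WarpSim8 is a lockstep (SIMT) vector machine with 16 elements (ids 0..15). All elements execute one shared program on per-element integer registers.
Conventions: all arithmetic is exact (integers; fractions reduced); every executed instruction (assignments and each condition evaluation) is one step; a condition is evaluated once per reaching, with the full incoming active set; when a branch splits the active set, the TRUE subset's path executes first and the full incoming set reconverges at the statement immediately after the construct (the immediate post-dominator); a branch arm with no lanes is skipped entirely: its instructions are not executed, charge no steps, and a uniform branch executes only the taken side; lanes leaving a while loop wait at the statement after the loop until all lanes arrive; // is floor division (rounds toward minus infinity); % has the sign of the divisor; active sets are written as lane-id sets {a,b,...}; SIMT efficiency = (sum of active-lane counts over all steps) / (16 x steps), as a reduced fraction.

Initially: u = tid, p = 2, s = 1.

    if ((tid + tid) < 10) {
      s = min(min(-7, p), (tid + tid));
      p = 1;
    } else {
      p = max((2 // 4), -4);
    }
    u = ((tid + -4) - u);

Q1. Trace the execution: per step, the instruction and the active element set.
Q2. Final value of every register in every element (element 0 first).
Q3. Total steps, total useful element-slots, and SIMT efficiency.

step 0: eval ((tid + tid) < 10)      {0,1,2,3,4,5,6,7,8,9,10,11,12,13,14,15}
step 1: s <- min(min(-7, p), (tid + tid)) {0,1,2,3,4}
step 2: p <- 1                       {0,1,2,3,4}
step 3: p <- max((2 // 4), -4)       {5,6,7,8,9,10,11,12,13,14,15}
step 4: u <- ((tid + -4) - u)        {0,1,2,3,4,5,6,7,8,9,10,11,12,13,14,15}

Answer: 5 steps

u: -4,-4,-4,-4,-4,-4,-4,-4,-4,-4,-4,-4,-4,-4,-4,-4
p: 1,1,1,1,1,0,0,0,0,0,0,0,0,0,0,0
s: -7,-7,-7,-7,-7,1,1,1,1,1,1,1,1,1,1,1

steps = 5; useful = 53; efficiency = 53/80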